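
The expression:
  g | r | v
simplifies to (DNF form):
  g | r | v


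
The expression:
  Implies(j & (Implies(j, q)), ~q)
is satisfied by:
  {q: False, j: False}
  {j: True, q: False}
  {q: True, j: False}


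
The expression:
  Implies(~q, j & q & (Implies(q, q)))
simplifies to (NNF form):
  q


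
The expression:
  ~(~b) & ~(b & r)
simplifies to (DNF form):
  b & ~r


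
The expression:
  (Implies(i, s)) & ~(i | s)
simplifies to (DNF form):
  ~i & ~s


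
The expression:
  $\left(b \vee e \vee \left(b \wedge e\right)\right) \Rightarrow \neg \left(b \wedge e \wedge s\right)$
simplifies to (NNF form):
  $\neg b \vee \neg e \vee \neg s$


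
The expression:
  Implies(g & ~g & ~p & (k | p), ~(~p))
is always true.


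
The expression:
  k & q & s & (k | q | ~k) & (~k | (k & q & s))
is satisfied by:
  {s: True, q: True, k: True}


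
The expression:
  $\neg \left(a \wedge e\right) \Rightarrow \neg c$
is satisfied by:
  {e: True, a: True, c: False}
  {e: True, a: False, c: False}
  {a: True, e: False, c: False}
  {e: False, a: False, c: False}
  {e: True, c: True, a: True}


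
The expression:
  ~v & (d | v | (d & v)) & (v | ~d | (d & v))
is never true.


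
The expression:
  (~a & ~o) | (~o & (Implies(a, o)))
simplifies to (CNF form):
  ~a & ~o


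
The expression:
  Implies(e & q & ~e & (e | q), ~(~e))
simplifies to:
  True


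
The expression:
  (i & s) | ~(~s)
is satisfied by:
  {s: True}


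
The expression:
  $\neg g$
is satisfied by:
  {g: False}


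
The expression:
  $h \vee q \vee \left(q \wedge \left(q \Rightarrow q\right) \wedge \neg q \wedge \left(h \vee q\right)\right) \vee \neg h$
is always true.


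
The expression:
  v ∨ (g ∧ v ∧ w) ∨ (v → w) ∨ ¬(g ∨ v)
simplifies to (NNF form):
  True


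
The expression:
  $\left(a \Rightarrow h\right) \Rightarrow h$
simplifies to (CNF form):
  $a \vee h$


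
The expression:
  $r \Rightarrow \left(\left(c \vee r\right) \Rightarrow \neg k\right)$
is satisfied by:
  {k: False, r: False}
  {r: True, k: False}
  {k: True, r: False}


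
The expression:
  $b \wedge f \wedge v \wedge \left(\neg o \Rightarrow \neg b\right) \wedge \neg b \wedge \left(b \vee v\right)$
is never true.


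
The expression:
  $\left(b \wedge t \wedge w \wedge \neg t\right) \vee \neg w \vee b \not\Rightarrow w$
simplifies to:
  $\neg w$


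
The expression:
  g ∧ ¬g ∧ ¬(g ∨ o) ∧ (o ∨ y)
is never true.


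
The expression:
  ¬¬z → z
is always true.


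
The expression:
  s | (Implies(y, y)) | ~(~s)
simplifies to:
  True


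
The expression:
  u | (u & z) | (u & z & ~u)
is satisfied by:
  {u: True}


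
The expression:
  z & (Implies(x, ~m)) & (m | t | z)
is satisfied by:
  {z: True, m: False, x: False}
  {z: True, x: True, m: False}
  {z: True, m: True, x: False}


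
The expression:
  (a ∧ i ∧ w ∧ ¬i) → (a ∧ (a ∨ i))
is always true.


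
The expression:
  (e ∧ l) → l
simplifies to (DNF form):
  True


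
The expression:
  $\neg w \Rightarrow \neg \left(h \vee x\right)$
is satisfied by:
  {w: True, h: False, x: False}
  {x: True, w: True, h: False}
  {w: True, h: True, x: False}
  {x: True, w: True, h: True}
  {x: False, h: False, w: False}


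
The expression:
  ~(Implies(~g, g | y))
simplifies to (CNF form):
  ~g & ~y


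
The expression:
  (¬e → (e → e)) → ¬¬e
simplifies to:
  e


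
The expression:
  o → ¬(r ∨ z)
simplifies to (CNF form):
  (¬o ∨ ¬r) ∧ (¬o ∨ ¬z)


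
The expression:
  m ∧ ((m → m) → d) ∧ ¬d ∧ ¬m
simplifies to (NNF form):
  False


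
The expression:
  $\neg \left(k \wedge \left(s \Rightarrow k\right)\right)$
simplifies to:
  $\neg k$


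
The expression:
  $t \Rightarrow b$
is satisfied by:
  {b: True, t: False}
  {t: False, b: False}
  {t: True, b: True}


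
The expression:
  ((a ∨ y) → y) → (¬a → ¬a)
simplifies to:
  True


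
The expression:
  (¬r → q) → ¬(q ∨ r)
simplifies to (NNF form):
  ¬q ∧ ¬r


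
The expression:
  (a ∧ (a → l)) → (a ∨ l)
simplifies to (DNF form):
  True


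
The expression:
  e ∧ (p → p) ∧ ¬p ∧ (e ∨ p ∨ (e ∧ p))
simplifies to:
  e ∧ ¬p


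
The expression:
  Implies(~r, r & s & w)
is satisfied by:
  {r: True}


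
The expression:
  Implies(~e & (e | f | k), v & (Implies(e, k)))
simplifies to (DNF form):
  e | v | (~f & ~k)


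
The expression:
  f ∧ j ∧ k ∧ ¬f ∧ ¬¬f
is never true.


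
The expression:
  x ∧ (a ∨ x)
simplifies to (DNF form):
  x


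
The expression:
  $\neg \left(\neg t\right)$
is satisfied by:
  {t: True}


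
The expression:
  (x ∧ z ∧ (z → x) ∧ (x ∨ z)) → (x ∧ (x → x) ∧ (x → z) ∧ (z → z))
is always true.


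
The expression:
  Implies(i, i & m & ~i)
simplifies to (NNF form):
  ~i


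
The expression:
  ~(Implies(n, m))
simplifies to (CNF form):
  n & ~m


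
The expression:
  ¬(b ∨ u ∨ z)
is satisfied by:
  {u: False, z: False, b: False}


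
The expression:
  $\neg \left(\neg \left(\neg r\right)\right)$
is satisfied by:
  {r: False}


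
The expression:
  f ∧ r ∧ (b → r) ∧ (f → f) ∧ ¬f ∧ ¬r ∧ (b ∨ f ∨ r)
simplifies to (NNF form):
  False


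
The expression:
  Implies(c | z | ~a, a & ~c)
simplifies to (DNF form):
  a & ~c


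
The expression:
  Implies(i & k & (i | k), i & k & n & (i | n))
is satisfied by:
  {n: True, k: False, i: False}
  {k: False, i: False, n: False}
  {n: True, i: True, k: False}
  {i: True, k: False, n: False}
  {n: True, k: True, i: False}
  {k: True, n: False, i: False}
  {n: True, i: True, k: True}


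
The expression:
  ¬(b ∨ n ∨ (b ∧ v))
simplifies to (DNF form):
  ¬b ∧ ¬n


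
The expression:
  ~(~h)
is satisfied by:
  {h: True}


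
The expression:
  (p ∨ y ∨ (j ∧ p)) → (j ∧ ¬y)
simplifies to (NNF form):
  ¬y ∧ (j ∨ ¬p)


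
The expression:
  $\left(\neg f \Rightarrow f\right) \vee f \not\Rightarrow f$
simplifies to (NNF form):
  $f$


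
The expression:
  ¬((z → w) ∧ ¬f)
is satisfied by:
  {z: True, f: True, w: False}
  {f: True, w: False, z: False}
  {z: True, f: True, w: True}
  {f: True, w: True, z: False}
  {z: True, w: False, f: False}


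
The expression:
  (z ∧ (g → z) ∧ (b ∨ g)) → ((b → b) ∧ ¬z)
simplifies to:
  (¬b ∧ ¬g) ∨ ¬z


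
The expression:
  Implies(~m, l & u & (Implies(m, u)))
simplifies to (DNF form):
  m | (l & u)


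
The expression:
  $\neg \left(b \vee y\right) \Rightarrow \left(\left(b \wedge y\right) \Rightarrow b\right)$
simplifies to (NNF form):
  $\text{True}$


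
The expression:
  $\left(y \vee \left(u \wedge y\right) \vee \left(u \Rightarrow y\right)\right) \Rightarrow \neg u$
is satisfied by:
  {u: False, y: False}
  {y: True, u: False}
  {u: True, y: False}


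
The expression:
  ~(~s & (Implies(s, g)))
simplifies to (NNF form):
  s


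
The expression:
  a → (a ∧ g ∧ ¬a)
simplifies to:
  ¬a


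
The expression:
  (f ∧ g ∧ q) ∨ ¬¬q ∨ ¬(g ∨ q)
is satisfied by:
  {q: True, g: False}
  {g: False, q: False}
  {g: True, q: True}


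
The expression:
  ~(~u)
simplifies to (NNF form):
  u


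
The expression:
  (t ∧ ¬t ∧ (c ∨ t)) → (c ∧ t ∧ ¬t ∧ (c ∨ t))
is always true.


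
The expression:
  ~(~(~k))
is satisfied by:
  {k: False}


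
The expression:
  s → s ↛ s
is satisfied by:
  {s: False}


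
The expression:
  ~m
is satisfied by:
  {m: False}


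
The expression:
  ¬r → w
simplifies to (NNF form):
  r ∨ w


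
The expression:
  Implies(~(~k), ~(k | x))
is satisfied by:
  {k: False}


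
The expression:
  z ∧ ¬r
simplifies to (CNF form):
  z ∧ ¬r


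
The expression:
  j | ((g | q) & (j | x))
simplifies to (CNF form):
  (j | x) & (g | j | q) & (g | j | x) & (j | q | x)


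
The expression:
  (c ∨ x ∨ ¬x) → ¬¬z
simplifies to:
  z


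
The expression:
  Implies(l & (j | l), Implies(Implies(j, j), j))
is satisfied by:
  {j: True, l: False}
  {l: False, j: False}
  {l: True, j: True}


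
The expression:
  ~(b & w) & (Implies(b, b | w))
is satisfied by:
  {w: False, b: False}
  {b: True, w: False}
  {w: True, b: False}


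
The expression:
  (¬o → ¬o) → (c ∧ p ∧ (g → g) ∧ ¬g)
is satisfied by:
  {c: True, p: True, g: False}


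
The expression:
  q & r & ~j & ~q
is never true.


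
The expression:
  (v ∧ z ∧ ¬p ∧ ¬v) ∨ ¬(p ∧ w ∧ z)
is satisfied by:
  {p: False, z: False, w: False}
  {w: True, p: False, z: False}
  {z: True, p: False, w: False}
  {w: True, z: True, p: False}
  {p: True, w: False, z: False}
  {w: True, p: True, z: False}
  {z: True, p: True, w: False}


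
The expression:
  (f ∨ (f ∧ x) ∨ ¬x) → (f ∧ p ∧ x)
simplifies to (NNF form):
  x ∧ (p ∨ ¬f)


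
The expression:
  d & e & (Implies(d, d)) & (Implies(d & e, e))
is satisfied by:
  {e: True, d: True}


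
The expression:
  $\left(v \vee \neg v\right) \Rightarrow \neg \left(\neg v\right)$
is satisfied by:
  {v: True}


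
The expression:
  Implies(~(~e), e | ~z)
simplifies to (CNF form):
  True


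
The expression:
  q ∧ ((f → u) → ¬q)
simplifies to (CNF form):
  f ∧ q ∧ ¬u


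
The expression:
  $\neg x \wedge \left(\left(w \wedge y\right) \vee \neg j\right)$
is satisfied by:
  {w: True, y: True, x: False, j: False}
  {w: True, x: False, y: False, j: False}
  {y: True, w: False, x: False, j: False}
  {w: False, x: False, y: False, j: False}
  {j: True, w: True, y: True, x: False}


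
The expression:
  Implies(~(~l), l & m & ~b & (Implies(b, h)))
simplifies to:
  ~l | (m & ~b)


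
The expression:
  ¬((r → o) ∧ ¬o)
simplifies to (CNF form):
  o ∨ r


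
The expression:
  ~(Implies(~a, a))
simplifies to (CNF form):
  ~a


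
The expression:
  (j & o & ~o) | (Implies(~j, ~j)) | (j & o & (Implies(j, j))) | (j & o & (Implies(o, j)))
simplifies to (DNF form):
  True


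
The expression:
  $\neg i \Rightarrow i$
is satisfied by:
  {i: True}


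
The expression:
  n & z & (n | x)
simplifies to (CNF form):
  n & z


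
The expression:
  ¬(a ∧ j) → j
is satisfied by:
  {j: True}


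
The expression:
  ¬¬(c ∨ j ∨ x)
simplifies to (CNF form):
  c ∨ j ∨ x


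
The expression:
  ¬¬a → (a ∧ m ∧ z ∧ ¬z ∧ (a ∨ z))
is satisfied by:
  {a: False}


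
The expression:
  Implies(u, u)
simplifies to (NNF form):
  True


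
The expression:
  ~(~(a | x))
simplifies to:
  a | x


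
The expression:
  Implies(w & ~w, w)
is always true.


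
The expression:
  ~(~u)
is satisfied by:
  {u: True}


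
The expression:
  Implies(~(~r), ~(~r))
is always true.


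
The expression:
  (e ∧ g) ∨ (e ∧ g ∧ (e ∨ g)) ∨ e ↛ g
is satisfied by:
  {e: True}


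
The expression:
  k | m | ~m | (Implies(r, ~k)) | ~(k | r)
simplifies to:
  True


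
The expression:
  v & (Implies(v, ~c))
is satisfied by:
  {v: True, c: False}


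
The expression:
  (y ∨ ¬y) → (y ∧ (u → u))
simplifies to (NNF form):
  y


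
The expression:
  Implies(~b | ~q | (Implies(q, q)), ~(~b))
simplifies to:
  b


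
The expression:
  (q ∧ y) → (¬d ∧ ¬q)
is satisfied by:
  {q: False, y: False}
  {y: True, q: False}
  {q: True, y: False}


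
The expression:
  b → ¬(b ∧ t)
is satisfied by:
  {t: False, b: False}
  {b: True, t: False}
  {t: True, b: False}


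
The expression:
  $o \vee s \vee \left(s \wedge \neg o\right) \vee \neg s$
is always true.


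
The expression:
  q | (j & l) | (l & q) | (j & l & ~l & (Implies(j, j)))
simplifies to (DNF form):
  q | (j & l)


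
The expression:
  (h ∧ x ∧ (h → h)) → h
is always true.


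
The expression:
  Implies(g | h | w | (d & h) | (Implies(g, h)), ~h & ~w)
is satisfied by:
  {w: False, h: False}


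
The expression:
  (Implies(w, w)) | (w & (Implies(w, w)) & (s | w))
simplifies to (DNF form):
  True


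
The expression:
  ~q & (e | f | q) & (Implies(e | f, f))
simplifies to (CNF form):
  f & ~q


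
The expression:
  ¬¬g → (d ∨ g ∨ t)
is always true.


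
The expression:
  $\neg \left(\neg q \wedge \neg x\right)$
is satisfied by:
  {x: True, q: True}
  {x: True, q: False}
  {q: True, x: False}


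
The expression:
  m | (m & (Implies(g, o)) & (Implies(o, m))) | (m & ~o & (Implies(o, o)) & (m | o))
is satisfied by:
  {m: True}


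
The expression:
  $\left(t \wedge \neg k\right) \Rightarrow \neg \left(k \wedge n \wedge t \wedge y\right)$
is always true.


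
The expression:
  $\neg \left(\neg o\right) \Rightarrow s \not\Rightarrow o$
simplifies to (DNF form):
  $\neg o$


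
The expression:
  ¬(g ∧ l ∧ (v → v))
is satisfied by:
  {l: False, g: False}
  {g: True, l: False}
  {l: True, g: False}


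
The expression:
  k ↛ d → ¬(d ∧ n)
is always true.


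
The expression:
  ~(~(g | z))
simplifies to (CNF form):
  g | z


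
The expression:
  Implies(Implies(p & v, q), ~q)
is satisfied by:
  {q: False}


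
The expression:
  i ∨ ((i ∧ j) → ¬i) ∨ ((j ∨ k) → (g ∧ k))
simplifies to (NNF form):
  True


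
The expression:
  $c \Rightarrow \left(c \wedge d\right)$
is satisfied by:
  {d: True, c: False}
  {c: False, d: False}
  {c: True, d: True}


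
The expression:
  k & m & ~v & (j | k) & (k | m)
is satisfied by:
  {m: True, k: True, v: False}


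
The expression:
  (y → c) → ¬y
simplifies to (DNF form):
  ¬c ∨ ¬y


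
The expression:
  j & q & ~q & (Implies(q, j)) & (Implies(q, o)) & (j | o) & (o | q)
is never true.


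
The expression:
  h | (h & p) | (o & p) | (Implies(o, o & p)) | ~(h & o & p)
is always true.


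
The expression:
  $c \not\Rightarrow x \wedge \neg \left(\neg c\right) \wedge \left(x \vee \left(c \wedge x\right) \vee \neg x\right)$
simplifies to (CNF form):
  $c \wedge \neg x$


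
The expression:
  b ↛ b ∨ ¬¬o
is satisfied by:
  {o: True}


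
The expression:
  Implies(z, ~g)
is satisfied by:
  {g: False, z: False}
  {z: True, g: False}
  {g: True, z: False}


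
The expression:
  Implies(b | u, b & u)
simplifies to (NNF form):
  (b & u) | (~b & ~u)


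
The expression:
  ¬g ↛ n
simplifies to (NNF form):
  n ∨ ¬g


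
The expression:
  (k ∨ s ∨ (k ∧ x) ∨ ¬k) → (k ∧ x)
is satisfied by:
  {x: True, k: True}


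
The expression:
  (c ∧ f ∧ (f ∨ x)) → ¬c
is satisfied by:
  {c: False, f: False}
  {f: True, c: False}
  {c: True, f: False}


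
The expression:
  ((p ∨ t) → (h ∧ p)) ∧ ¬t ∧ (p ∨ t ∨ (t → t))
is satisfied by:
  {h: True, t: False, p: False}
  {t: False, p: False, h: False}
  {h: True, p: True, t: False}


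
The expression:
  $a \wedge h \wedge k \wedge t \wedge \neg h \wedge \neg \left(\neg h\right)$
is never true.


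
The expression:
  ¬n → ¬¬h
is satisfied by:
  {n: True, h: True}
  {n: True, h: False}
  {h: True, n: False}


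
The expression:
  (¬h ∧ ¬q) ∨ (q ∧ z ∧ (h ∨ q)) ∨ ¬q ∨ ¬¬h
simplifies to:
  h ∨ z ∨ ¬q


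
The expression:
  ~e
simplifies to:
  ~e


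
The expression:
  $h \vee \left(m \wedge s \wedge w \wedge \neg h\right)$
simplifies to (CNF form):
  $\left(h \vee m\right) \wedge \left(h \vee s\right) \wedge \left(h \vee w\right)$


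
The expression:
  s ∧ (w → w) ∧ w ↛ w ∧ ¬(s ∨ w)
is never true.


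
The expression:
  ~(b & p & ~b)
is always true.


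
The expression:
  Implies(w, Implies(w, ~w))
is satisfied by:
  {w: False}


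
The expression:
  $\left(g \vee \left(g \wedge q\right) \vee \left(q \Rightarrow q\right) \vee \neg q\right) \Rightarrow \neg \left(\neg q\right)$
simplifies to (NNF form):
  $q$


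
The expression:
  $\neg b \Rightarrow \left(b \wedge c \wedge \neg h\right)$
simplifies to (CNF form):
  $b$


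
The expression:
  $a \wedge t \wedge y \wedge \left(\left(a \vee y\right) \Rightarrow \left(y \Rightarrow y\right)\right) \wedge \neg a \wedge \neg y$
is never true.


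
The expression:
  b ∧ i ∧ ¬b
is never true.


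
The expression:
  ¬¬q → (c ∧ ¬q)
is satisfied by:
  {q: False}


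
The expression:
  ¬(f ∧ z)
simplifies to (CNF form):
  ¬f ∨ ¬z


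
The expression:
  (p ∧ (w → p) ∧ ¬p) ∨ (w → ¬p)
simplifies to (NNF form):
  ¬p ∨ ¬w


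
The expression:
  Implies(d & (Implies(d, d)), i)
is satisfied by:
  {i: True, d: False}
  {d: False, i: False}
  {d: True, i: True}


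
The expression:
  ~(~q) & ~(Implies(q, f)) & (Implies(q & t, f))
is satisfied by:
  {q: True, t: False, f: False}


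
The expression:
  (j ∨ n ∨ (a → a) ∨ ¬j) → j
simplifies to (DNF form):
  j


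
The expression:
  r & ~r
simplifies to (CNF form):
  False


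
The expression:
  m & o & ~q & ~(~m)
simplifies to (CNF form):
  m & o & ~q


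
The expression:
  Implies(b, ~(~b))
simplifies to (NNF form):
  True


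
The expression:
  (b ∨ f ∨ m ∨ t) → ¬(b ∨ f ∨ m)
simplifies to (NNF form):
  ¬b ∧ ¬f ∧ ¬m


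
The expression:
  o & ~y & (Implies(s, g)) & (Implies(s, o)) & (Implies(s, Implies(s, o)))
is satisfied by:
  {o: True, g: True, s: False, y: False}
  {o: True, s: False, g: False, y: False}
  {o: True, g: True, s: True, y: False}


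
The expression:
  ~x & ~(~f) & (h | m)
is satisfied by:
  {m: True, h: True, f: True, x: False}
  {m: True, f: True, x: False, h: False}
  {h: True, f: True, x: False, m: False}


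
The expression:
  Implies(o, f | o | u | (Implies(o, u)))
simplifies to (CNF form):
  True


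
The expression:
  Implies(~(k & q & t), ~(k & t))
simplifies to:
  q | ~k | ~t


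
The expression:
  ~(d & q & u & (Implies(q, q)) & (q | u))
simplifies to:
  ~d | ~q | ~u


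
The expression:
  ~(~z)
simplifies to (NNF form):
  z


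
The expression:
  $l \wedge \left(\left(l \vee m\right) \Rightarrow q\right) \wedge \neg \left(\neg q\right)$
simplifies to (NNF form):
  $l \wedge q$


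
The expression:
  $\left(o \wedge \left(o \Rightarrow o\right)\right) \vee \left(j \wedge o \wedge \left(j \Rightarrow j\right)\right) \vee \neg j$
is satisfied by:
  {o: True, j: False}
  {j: False, o: False}
  {j: True, o: True}


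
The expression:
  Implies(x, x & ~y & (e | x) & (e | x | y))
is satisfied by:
  {y: False, x: False}
  {x: True, y: False}
  {y: True, x: False}


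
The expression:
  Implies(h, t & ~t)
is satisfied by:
  {h: False}


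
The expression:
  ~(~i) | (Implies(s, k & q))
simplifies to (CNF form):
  (i | k | ~s) & (i | q | ~s)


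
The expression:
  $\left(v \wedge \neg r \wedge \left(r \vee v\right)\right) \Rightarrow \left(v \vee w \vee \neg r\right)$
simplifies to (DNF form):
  $\text{True}$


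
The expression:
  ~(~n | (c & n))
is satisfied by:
  {n: True, c: False}


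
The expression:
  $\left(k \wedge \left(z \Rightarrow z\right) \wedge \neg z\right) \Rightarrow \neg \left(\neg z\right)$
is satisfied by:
  {z: True, k: False}
  {k: False, z: False}
  {k: True, z: True}


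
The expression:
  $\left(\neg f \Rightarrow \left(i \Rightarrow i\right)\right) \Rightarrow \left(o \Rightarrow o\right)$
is always true.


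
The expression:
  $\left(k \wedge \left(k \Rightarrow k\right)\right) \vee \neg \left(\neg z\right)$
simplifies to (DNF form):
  $k \vee z$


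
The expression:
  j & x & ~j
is never true.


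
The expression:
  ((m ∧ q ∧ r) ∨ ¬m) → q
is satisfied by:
  {q: True, m: True}
  {q: True, m: False}
  {m: True, q: False}


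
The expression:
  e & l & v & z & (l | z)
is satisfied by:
  {z: True, v: True, e: True, l: True}


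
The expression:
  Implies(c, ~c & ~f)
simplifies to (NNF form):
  ~c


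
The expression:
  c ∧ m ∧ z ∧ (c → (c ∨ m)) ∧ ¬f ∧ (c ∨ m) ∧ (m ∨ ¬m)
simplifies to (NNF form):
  c ∧ m ∧ z ∧ ¬f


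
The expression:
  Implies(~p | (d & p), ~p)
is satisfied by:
  {p: False, d: False}
  {d: True, p: False}
  {p: True, d: False}


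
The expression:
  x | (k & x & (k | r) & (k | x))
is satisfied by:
  {x: True}


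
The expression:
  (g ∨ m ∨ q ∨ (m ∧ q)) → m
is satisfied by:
  {m: True, q: False, g: False}
  {m: True, g: True, q: False}
  {m: True, q: True, g: False}
  {m: True, g: True, q: True}
  {g: False, q: False, m: False}


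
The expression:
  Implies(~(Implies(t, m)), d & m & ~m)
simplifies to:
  m | ~t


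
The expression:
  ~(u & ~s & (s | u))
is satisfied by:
  {s: True, u: False}
  {u: False, s: False}
  {u: True, s: True}


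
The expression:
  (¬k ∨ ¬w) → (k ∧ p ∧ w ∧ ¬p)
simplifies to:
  k ∧ w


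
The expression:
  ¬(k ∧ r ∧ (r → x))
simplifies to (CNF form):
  ¬k ∨ ¬r ∨ ¬x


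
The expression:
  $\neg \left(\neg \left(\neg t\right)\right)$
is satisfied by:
  {t: False}


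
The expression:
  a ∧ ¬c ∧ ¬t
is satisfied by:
  {a: True, t: False, c: False}


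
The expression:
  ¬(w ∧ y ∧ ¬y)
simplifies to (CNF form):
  True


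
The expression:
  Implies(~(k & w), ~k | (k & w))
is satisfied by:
  {w: True, k: False}
  {k: False, w: False}
  {k: True, w: True}


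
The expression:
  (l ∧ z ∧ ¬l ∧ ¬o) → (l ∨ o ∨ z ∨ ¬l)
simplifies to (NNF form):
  True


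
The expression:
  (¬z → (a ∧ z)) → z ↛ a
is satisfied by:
  {z: False, a: False}
  {a: True, z: False}
  {z: True, a: False}


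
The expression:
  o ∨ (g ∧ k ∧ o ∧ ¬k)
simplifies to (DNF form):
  o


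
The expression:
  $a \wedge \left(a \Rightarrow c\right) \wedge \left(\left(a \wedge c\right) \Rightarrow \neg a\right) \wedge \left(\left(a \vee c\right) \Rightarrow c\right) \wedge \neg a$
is never true.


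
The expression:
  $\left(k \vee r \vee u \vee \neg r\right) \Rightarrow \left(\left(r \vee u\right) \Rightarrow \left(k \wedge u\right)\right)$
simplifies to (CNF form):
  $\left(k \vee \neg r\right) \wedge \left(k \vee \neg u\right) \wedge \left(u \vee \neg r\right) \wedge \left(u \vee \neg u\right)$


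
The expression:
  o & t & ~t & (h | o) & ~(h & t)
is never true.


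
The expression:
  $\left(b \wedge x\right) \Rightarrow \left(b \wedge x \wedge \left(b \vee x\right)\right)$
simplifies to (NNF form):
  $\text{True}$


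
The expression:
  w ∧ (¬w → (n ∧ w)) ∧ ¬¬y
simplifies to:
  w ∧ y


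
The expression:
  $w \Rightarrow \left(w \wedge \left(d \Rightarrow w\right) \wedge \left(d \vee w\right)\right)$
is always true.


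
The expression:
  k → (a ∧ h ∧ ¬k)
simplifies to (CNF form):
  ¬k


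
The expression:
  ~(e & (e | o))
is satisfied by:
  {e: False}


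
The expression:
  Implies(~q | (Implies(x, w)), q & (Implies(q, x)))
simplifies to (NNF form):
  q & x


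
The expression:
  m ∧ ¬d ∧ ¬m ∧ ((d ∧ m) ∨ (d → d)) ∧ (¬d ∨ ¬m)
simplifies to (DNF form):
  False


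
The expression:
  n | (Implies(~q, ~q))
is always true.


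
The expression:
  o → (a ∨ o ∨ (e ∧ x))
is always true.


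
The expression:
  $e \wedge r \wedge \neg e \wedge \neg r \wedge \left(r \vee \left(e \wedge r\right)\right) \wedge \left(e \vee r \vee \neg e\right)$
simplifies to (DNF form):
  $\text{False}$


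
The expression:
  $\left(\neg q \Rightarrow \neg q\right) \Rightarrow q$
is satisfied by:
  {q: True}


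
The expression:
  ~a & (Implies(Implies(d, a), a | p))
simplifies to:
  ~a & (d | p)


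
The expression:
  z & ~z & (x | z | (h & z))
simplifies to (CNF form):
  False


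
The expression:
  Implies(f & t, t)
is always true.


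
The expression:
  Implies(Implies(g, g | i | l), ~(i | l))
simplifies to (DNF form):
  ~i & ~l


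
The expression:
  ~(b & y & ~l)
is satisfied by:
  {l: True, y: False, b: False}
  {l: False, y: False, b: False}
  {b: True, l: True, y: False}
  {b: True, l: False, y: False}
  {y: True, l: True, b: False}
  {y: True, l: False, b: False}
  {y: True, b: True, l: True}


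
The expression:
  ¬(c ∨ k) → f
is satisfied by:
  {k: True, c: True, f: True}
  {k: True, c: True, f: False}
  {k: True, f: True, c: False}
  {k: True, f: False, c: False}
  {c: True, f: True, k: False}
  {c: True, f: False, k: False}
  {f: True, c: False, k: False}


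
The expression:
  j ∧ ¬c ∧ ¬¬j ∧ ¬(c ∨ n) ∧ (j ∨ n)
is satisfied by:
  {j: True, n: False, c: False}


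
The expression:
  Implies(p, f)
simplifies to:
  f | ~p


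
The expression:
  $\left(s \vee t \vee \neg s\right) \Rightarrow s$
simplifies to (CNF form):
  $s$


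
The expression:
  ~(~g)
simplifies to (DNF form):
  g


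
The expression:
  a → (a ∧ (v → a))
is always true.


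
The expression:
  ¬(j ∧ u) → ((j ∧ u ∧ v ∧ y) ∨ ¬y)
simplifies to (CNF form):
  (j ∨ ¬y) ∧ (u ∨ ¬y)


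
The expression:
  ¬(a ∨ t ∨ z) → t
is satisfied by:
  {a: True, t: True, z: True}
  {a: True, t: True, z: False}
  {a: True, z: True, t: False}
  {a: True, z: False, t: False}
  {t: True, z: True, a: False}
  {t: True, z: False, a: False}
  {z: True, t: False, a: False}


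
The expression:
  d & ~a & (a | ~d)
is never true.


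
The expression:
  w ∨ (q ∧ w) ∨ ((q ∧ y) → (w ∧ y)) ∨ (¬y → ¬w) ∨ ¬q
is always true.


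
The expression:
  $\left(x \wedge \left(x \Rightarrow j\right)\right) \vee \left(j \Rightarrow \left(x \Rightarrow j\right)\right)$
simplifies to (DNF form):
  $\text{True}$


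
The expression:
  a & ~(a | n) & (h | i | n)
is never true.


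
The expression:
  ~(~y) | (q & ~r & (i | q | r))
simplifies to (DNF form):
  y | (q & ~r)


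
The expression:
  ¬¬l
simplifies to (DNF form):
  l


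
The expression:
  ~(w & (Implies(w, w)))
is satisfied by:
  {w: False}


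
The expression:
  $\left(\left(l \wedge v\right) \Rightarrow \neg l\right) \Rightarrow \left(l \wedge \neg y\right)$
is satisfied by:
  {v: True, l: True, y: False}
  {l: True, y: False, v: False}
  {y: True, v: True, l: True}


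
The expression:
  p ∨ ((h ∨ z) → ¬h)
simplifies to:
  p ∨ ¬h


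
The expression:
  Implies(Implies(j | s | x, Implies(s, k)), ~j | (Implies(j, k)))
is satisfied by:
  {k: True, s: True, j: False}
  {k: True, s: False, j: False}
  {s: True, k: False, j: False}
  {k: False, s: False, j: False}
  {j: True, k: True, s: True}
  {j: True, k: True, s: False}
  {j: True, s: True, k: False}


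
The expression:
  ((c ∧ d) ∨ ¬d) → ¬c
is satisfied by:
  {c: False}


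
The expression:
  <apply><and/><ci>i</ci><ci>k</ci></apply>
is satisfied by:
  {i: True, k: True}


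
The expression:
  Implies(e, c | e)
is always true.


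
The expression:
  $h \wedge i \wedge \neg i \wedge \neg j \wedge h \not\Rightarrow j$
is never true.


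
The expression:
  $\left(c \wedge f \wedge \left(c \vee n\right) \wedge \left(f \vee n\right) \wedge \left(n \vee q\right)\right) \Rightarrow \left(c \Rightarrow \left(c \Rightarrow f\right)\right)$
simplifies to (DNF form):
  $\text{True}$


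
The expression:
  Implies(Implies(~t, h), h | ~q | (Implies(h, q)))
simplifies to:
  True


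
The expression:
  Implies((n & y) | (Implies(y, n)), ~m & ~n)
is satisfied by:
  {y: True, n: False, m: False}
  {n: False, m: False, y: False}
  {y: True, m: True, n: False}


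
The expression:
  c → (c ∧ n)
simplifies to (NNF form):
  n ∨ ¬c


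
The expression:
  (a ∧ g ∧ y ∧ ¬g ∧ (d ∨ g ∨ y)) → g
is always true.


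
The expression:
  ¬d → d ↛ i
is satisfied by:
  {d: True}


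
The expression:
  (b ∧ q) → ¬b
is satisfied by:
  {q: False, b: False}
  {b: True, q: False}
  {q: True, b: False}


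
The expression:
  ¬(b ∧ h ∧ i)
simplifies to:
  ¬b ∨ ¬h ∨ ¬i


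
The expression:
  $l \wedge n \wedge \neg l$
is never true.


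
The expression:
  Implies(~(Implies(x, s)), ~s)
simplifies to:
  True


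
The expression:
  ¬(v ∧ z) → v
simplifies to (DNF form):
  v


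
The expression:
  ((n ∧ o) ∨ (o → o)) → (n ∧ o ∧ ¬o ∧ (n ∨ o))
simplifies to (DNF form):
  False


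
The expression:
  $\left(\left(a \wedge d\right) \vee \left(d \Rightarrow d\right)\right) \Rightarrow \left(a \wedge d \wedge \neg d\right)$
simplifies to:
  $\text{False}$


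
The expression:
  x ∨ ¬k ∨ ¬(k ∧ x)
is always true.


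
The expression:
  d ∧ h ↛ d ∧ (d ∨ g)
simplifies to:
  False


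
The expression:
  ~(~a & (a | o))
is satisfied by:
  {a: True, o: False}
  {o: False, a: False}
  {o: True, a: True}


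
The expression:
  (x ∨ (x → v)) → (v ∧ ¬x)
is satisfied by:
  {v: True, x: False}


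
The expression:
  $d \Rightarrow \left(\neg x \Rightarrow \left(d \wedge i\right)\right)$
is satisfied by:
  {i: True, x: True, d: False}
  {i: True, d: False, x: False}
  {x: True, d: False, i: False}
  {x: False, d: False, i: False}
  {i: True, x: True, d: True}
  {i: True, d: True, x: False}
  {x: True, d: True, i: False}


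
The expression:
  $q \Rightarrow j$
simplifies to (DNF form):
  $j \vee \neg q$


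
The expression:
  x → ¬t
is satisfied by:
  {t: False, x: False}
  {x: True, t: False}
  {t: True, x: False}


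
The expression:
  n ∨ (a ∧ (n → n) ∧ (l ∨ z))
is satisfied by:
  {n: True, z: True, l: True, a: True}
  {n: True, z: True, a: True, l: False}
  {n: True, l: True, a: True, z: False}
  {n: True, a: True, l: False, z: False}
  {n: True, l: True, z: True, a: False}
  {n: True, z: True, a: False, l: False}
  {n: True, l: True, a: False, z: False}
  {n: True, a: False, l: False, z: False}
  {z: True, a: True, l: True, n: False}
  {z: True, a: True, l: False, n: False}
  {a: True, l: True, z: False, n: False}


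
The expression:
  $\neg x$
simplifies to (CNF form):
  $\neg x$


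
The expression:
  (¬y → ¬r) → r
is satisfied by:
  {r: True}


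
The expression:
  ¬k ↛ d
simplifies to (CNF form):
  ¬d ∧ ¬k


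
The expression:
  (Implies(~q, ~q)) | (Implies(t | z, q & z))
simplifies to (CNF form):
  True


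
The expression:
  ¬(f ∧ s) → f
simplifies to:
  f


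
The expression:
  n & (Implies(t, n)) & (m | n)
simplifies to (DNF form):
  n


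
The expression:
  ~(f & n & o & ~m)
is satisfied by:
  {m: True, o: False, n: False, f: False}
  {f: False, o: False, m: False, n: False}
  {f: True, m: True, o: False, n: False}
  {f: True, o: False, m: False, n: False}
  {n: True, m: True, f: False, o: False}
  {n: True, f: False, o: False, m: False}
  {n: True, f: True, m: True, o: False}
  {n: True, f: True, o: False, m: False}
  {m: True, o: True, n: False, f: False}
  {o: True, n: False, m: False, f: False}
  {f: True, o: True, m: True, n: False}
  {f: True, o: True, n: False, m: False}
  {m: True, o: True, n: True, f: False}
  {o: True, n: True, f: False, m: False}
  {f: True, o: True, n: True, m: True}


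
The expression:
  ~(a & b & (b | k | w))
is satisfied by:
  {a: False, b: False}
  {b: True, a: False}
  {a: True, b: False}


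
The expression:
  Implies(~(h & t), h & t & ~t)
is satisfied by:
  {t: True, h: True}


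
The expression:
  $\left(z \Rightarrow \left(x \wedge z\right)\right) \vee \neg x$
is always true.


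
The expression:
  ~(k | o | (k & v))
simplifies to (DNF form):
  ~k & ~o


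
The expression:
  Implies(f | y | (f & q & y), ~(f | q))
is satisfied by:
  {q: False, f: False, y: False}
  {y: True, q: False, f: False}
  {q: True, y: False, f: False}


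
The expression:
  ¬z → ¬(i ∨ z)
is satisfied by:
  {z: True, i: False}
  {i: False, z: False}
  {i: True, z: True}


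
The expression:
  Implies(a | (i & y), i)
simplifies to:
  i | ~a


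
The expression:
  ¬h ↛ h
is always true.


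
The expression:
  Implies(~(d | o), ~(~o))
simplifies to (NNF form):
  d | o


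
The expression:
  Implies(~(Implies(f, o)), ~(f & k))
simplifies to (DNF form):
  o | ~f | ~k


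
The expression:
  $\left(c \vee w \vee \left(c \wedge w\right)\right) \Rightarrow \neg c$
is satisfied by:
  {c: False}


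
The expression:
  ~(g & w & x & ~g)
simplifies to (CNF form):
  True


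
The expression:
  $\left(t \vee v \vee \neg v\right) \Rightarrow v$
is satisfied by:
  {v: True}


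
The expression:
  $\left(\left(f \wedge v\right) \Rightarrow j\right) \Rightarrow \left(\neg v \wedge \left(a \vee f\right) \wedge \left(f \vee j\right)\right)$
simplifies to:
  $\left(a \vee f\right) \wedge \left(f \vee j\right) \wedge \left(\neg j \vee \neg v\right)$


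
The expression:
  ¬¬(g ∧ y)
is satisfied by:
  {g: True, y: True}


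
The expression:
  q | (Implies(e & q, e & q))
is always true.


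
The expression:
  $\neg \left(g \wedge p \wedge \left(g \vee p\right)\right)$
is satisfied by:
  {p: False, g: False}
  {g: True, p: False}
  {p: True, g: False}


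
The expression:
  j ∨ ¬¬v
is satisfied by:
  {v: True, j: True}
  {v: True, j: False}
  {j: True, v: False}


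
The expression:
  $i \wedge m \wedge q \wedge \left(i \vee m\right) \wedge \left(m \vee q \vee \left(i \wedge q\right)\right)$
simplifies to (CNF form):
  $i \wedge m \wedge q$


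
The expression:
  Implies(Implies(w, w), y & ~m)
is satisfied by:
  {y: True, m: False}


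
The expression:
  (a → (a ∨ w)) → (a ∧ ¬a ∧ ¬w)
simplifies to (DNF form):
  False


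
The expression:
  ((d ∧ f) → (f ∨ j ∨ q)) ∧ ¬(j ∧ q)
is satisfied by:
  {q: False, j: False}
  {j: True, q: False}
  {q: True, j: False}


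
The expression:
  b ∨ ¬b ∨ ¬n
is always true.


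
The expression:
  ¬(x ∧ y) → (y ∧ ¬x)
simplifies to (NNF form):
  y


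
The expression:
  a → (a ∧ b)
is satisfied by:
  {b: True, a: False}
  {a: False, b: False}
  {a: True, b: True}


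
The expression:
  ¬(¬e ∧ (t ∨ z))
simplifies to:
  e ∨ (¬t ∧ ¬z)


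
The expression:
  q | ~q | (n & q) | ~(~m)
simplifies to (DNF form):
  True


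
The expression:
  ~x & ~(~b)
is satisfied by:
  {b: True, x: False}


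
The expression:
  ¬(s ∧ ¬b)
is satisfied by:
  {b: True, s: False}
  {s: False, b: False}
  {s: True, b: True}


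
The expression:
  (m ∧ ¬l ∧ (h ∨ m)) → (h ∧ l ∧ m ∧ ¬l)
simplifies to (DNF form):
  l ∨ ¬m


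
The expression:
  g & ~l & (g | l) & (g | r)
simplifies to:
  g & ~l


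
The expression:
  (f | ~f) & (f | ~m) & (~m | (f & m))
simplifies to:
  f | ~m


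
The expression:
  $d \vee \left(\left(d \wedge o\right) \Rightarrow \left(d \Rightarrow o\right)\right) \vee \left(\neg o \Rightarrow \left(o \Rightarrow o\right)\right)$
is always true.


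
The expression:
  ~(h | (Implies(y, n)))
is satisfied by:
  {y: True, n: False, h: False}


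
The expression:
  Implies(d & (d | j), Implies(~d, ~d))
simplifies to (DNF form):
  True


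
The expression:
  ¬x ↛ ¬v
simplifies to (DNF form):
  v ∧ ¬x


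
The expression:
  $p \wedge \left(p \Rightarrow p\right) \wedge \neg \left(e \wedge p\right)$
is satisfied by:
  {p: True, e: False}


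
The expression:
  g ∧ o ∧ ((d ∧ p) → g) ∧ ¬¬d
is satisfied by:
  {g: True, d: True, o: True}


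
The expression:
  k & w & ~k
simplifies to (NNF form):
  False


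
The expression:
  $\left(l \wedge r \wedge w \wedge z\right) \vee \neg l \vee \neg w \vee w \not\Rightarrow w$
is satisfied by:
  {r: True, z: True, l: False, w: False}
  {r: True, z: False, l: False, w: False}
  {z: True, r: False, l: False, w: False}
  {r: False, z: False, l: False, w: False}
  {r: True, w: True, z: True, l: False}
  {r: True, w: True, z: False, l: False}
  {w: True, z: True, r: False, l: False}
  {w: True, r: False, z: False, l: False}
  {r: True, l: True, z: True, w: False}
  {r: True, l: True, z: False, w: False}
  {l: True, z: True, r: False, w: False}
  {l: True, r: False, z: False, w: False}
  {r: True, w: True, l: True, z: True}


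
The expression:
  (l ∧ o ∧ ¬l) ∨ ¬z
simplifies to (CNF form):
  ¬z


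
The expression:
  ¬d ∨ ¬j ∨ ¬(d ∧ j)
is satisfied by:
  {d: False, j: False}
  {j: True, d: False}
  {d: True, j: False}


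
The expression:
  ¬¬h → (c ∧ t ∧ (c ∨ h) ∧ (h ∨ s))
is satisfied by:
  {c: True, t: True, h: False}
  {c: True, t: False, h: False}
  {t: True, c: False, h: False}
  {c: False, t: False, h: False}
  {c: True, h: True, t: True}


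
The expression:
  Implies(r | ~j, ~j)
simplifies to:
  ~j | ~r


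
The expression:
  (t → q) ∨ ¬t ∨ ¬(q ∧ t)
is always true.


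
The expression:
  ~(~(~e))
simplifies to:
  ~e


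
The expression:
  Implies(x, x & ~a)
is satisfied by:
  {x: False, a: False}
  {a: True, x: False}
  {x: True, a: False}


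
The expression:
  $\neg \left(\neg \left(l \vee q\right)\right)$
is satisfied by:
  {q: True, l: True}
  {q: True, l: False}
  {l: True, q: False}


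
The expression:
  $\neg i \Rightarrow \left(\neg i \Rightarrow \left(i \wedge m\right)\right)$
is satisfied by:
  {i: True}


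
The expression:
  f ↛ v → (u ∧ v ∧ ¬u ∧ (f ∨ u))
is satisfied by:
  {v: True, f: False}
  {f: False, v: False}
  {f: True, v: True}


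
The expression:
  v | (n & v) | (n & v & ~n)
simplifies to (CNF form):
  v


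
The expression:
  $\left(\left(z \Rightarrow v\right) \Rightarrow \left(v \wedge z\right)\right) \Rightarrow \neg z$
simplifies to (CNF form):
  $\neg z$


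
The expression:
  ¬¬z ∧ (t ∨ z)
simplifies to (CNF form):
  z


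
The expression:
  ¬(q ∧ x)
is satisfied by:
  {q: False, x: False}
  {x: True, q: False}
  {q: True, x: False}


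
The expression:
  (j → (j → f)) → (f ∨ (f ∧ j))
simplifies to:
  f ∨ j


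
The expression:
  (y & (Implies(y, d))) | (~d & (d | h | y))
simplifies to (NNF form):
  y | (h & ~d)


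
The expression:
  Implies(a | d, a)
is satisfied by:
  {a: True, d: False}
  {d: False, a: False}
  {d: True, a: True}


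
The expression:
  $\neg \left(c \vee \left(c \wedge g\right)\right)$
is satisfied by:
  {c: False}
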